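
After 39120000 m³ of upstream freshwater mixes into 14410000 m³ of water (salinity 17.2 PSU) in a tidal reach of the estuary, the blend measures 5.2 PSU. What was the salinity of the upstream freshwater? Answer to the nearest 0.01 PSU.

0.78 PSU

Salt balance: 14,410,000×17.2 + 39,120,000×S = 53,530,000×5.2
247,852,000 + 39,120,000·S = 278,356,000
S = (278,356,000 − 247,852,000) / 39,120,000 = 0.7798 PSU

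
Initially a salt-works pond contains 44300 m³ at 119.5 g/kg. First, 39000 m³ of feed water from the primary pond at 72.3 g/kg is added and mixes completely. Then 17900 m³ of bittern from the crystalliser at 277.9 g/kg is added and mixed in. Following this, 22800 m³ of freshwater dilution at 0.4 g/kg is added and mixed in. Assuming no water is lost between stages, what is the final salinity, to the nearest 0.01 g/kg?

105.62 g/kg

Weighted by volume,
Initial salt = 44,300×119.5 = 5,293,850
After stage 1: salt = 5,293,850 + 39,000×72.3 = 8,113,550; volume = 83,300 m³; S = 97.402 g/kg
After stage 2: salt = 8,113,550 + 17,900×277.9 = 13,087,960; volume = 101,200 m³; S = 129.328 g/kg
After stage 3: salt = 13,087,960 + 22,800×0.4 = 13,097,080; volume = 124,000 m³
S = 13,097,080 / 124,000 = 105.6216 g/kg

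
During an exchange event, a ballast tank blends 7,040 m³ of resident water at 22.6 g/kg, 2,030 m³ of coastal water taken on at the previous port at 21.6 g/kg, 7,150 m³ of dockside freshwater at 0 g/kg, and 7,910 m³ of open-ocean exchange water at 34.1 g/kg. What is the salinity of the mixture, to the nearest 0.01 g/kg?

Conserving salt mass:
salt = 7,040×22.6 + 2,030×21.6 + 7,150×0 + 7,910×34.1 = 159,104 + 43,848 + 0 + 269,731 = 472,683
volume = 7,040 + 2,030 + 7,150 + 7,910 = 24,130 m³
S = 472,683 / 24,130 = 19.589 g/kg

19.59 g/kg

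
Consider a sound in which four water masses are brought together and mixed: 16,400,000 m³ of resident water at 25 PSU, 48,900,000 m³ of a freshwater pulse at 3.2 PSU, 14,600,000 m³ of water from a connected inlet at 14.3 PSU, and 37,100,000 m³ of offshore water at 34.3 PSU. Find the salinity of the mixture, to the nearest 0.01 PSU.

17.50 PSU

Conserving salt mass:
salt = 16,400,000×25 + 48,900,000×3.2 + 14,600,000×14.3 + 37,100,000×34.3 = 410,000,000 + 156,480,000 + 208,780,000 + 1,272,530,000 = 2,047,790,000
volume = 16,400,000 + 48,900,000 + 14,600,000 + 37,100,000 = 117,000,000 m³
S = 2,047,790,000 / 117,000,000 = 17.5025 PSU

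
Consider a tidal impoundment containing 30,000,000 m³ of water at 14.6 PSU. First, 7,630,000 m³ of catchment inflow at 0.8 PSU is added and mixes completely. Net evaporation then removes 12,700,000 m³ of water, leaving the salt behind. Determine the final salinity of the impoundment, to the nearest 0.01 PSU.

17.81 PSU

After mixing: salt = 30,000,000×14.6 + 7,630,000×0.8 = 444,104,000; volume = 37,630,000 m³
After evaporation: salt unchanged = 444,104,000; volume = 37,630,000 − 12,700,000 = 24,930,000 m³
S = 444,104,000 / 24,930,000 = 17.814 PSU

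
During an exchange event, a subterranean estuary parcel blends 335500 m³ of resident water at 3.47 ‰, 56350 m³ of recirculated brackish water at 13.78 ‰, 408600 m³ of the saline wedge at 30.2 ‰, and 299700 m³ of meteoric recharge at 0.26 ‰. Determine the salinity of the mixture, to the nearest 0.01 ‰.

13.05 ‰

Salt balance:
salt = 335,500×3.47 + 56,350×13.78 + 408,600×30.2 + 299,700×0.26 = 1,164,185 + 776,503 + 12,339,720 + 77,922 = 14,358,330
volume = 335,500 + 56,350 + 408,600 + 299,700 = 1,100,150 m³
S = 14,358,330 / 1,100,150 = 13.0512 ‰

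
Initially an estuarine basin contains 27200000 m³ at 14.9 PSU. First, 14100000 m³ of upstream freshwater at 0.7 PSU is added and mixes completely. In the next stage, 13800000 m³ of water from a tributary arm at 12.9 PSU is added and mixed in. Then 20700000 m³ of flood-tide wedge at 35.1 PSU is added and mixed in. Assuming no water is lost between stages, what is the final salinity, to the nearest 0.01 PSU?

17.41 PSU

Salt balance:
Initial salt = 27,200,000×14.9 = 405,280,000
After stage 1: salt = 405,280,000 + 14,100,000×0.7 = 415,150,000; volume = 41,300,000 m³; S = 10.052 PSU
After stage 2: salt = 415,150,000 + 13,800,000×12.9 = 593,170,000; volume = 55,100,000 m³; S = 10.765 PSU
After stage 3: salt = 593,170,000 + 20,700,000×35.1 = 1,319,740,000; volume = 75,800,000 m³
S = 1,319,740,000 / 75,800,000 = 17.4108 PSU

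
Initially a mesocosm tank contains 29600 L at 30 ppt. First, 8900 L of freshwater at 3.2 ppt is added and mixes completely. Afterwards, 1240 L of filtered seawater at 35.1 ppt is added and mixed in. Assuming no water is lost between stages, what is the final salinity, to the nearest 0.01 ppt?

24.16 ppt

Salt balance:
Initial salt = 29,600×30 = 888,000
After stage 1: salt = 888,000 + 8,900×3.2 = 916,480; volume = 38,500 L; S = 23.805 ppt
After stage 2: salt = 916,480 + 1,240×35.1 = 960,004; volume = 39,740 L
S = 960,004 / 39,740 = 24.1571 ppt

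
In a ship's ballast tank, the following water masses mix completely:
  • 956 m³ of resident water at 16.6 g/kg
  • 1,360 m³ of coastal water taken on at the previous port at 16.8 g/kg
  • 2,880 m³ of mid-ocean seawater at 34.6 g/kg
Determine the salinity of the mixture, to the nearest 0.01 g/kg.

Mass of salt is conserved:
salt = 956×16.6 + 1,360×16.8 + 2,880×34.6 = 15,869.6 + 22,848 + 99,648 = 138,365.6
volume = 956 + 1,360 + 2,880 = 5,196 m³
S = 138,365.6 / 5,196 = 26.6293 g/kg

26.63 g/kg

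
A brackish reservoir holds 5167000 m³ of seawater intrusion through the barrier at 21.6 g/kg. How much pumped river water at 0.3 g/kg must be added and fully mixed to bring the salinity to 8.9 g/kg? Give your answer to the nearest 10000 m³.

Salt balance: 5,167,000×21.6 + V×0.3 = (5,167,000+V)×8.9
111,607,200 + 0.3V = 45,986,300 + 8.9V
65,620,900 = 8.6V
V = 7,630,337.21 m³

7630000 m³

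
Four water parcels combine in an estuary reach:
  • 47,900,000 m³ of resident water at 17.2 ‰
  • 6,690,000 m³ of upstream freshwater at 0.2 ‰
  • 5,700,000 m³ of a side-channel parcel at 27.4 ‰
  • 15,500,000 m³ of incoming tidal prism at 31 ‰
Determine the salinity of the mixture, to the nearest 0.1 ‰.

Total salt / total volume:
salt = 47,900,000×17.2 + 6,690,000×0.2 + 5,700,000×27.4 + 15,500,000×31 = 823,880,000 + 1,338,000 + 156,180,000 + 480,500,000 = 1,461,898,000
volume = 47,900,000 + 6,690,000 + 5,700,000 + 15,500,000 = 75,790,000 m³
S = 1,461,898,000 / 75,790,000 = 19.289 ‰

19.3 ‰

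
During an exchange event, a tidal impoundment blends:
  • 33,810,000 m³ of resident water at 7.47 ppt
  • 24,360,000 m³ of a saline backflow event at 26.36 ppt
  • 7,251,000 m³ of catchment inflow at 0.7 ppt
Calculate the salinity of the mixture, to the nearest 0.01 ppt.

Mass of salt is conserved:
salt = 33,810,000×7.47 + 24,360,000×26.36 + 7,251,000×0.7 = 252,560,700 + 642,129,600 + 5,075,700 = 899,766,000
volume = 33,810,000 + 24,360,000 + 7,251,000 = 65,421,000 m³
S = 899,766,000 / 65,421,000 = 13.7535 ppt

13.75 ppt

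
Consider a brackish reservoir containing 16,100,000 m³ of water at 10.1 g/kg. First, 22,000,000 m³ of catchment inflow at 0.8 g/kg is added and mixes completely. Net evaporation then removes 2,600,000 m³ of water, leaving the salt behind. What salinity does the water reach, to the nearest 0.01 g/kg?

After mixing: salt = 16,100,000×10.1 + 22,000,000×0.8 = 180,210,000; volume = 38,100,000 m³
After evaporation: salt unchanged = 180,210,000; volume = 38,100,000 − 2,600,000 = 35,500,000 m³
S = 180,210,000 / 35,500,000 = 5.0763 g/kg

5.08 g/kg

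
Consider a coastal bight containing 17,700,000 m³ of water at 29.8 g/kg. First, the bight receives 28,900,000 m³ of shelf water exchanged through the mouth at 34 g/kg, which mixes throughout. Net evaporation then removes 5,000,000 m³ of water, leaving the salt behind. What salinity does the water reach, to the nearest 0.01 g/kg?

36.30 g/kg

After mixing: salt = 17,700,000×29.8 + 28,900,000×34 = 1,510,060,000; volume = 46,600,000 m³
After evaporation: salt unchanged = 1,510,060,000; volume = 46,600,000 − 5,000,000 = 41,600,000 m³
S = 1,510,060,000 / 41,600,000 = 36.2995 g/kg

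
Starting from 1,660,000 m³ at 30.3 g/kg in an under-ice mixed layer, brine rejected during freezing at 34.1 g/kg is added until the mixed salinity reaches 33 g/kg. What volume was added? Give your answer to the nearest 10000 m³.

4070000 m³

Salt balance: 1,660,000×30.3 + V×34.1 = (1,660,000+V)×33
50,298,000 + 34.1V = 54,780,000 + 33V
4,482,000 = 1.1V
V = 4,074,545.45 m³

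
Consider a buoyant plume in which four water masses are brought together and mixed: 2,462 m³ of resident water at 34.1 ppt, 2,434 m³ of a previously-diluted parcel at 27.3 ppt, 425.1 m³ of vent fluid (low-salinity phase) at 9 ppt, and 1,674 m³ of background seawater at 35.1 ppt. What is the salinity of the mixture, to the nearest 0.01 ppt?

30.45 ppt

Weighted by volume,
salt = 2,462×34.1 + 2,434×27.3 + 425.1×9 + 1,674×35.1 = 83,954.2 + 66,448.2 + 3,825.9 + 58,757.4 = 212,985.7
volume = 2,462 + 2,434 + 425.1 + 1,674 = 6,995.1 m³
S = 212,985.7 / 6,995.1 = 30.4478 ppt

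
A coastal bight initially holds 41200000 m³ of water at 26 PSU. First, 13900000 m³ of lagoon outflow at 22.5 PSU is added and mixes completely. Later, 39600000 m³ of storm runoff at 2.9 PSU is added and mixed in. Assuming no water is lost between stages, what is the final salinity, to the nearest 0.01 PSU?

15.83 PSU

Total salt / total volume:
Initial salt = 41,200,000×26 = 1,071,200,000
After stage 1: salt = 1,071,200,000 + 13,900,000×22.5 = 1,383,950,000; volume = 55,100,000 m³; S = 25.117 PSU
After stage 2: salt = 1,383,950,000 + 39,600,000×2.9 = 1,498,790,000; volume = 94,700,000 m³
S = 1,498,790,000 / 94,700,000 = 15.8267 PSU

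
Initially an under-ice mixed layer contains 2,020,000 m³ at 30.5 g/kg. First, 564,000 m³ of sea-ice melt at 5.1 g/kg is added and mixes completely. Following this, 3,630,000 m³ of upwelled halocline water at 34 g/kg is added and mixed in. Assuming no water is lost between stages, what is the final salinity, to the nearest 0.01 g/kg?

Salt balance:
Initial salt = 2,020,000×30.5 = 61,610,000
After stage 1: salt = 61,610,000 + 564,000×5.1 = 64,486,400; volume = 2,584,000 m³; S = 24.956 g/kg
After stage 2: salt = 64,486,400 + 3,630,000×34 = 187,906,400; volume = 6,214,000 m³
S = 187,906,400 / 6,214,000 = 30.2392 g/kg

30.24 g/kg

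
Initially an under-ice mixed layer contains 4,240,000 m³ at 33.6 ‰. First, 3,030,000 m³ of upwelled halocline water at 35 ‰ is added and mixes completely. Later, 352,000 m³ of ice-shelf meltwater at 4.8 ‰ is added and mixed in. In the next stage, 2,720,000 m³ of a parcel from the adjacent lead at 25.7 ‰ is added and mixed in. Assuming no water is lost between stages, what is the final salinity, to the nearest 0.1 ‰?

31.0 ‰

Mass of salt is conserved:
Initial salt = 4,240,000×33.6 = 142,464,000
After stage 1: salt = 142,464,000 + 3,030,000×35 = 248,514,000; volume = 7,270,000 m³; S = 34.183 ‰
After stage 2: salt = 248,514,000 + 352,000×4.8 = 250,203,600; volume = 7,622,000 m³; S = 32.827 ‰
After stage 3: salt = 250,203,600 + 2,720,000×25.7 = 320,107,600; volume = 10,342,000 m³
S = 320,107,600 / 10,342,000 = 30.9522 ‰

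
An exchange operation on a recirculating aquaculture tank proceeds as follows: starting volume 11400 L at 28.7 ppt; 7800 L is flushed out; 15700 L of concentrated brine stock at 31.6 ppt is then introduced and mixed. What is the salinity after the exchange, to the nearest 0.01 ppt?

Remaining after removal: 3,600 L at 28.7 ppt (salt = 103,320)
After addition: salt = 103,320 + 15,700×31.6 = 599,440; volume = 19,300 L
S = 599,440 / 19,300 = 31.0591 ppt

31.06 ppt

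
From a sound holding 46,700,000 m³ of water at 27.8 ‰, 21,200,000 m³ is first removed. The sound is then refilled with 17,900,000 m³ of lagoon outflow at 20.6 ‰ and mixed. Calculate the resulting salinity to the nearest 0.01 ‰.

Remaining after removal: 25,500,000 m³ at 27.8 ‰ (salt = 708,900,000)
After addition: salt = 708,900,000 + 17,900,000×20.6 = 1,077,640,000; volume = 43,400,000 m³
S = 1,077,640,000 / 43,400,000 = 24.8304 ‰

24.83 ‰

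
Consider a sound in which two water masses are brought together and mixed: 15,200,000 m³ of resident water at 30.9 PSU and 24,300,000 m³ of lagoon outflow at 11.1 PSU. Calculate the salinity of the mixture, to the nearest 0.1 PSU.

By conservation of dissolved salt,
salt = 15,200,000×30.9 + 24,300,000×11.1 = 469,680,000 + 269,730,000 = 739,410,000
volume = 15,200,000 + 24,300,000 = 39,500,000 m³
S = 739,410,000 / 39,500,000 = 18.719 PSU

18.7 PSU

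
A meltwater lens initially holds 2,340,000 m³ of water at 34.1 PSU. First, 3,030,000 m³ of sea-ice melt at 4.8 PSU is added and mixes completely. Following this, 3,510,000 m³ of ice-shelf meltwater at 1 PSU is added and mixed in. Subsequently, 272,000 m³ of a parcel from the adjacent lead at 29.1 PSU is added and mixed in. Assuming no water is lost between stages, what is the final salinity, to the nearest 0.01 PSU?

Weighted by volume,
Initial salt = 2,340,000×34.1 = 79,794,000
After stage 1: salt = 79,794,000 + 3,030,000×4.8 = 94,338,000; volume = 5,370,000 m³; S = 17.568 PSU
After stage 2: salt = 94,338,000 + 3,510,000×1 = 97,848,000; volume = 8,880,000 m³; S = 11.019 PSU
After stage 3: salt = 97,848,000 + 272,000×29.1 = 105,763,200; volume = 9,152,000 m³
S = 105,763,200 / 9,152,000 = 11.5563 PSU

11.56 PSU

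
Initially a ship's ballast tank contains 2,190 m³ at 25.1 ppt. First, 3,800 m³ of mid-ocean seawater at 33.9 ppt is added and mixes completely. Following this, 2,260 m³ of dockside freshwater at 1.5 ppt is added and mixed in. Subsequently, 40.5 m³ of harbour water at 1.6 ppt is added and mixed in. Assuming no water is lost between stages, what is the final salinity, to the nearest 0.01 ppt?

Conserving salt mass:
Initial salt = 2,190×25.1 = 54,969
After stage 1: salt = 54,969 + 3,800×33.9 = 183,789; volume = 5,990 m³; S = 30.683 ppt
After stage 2: salt = 183,789 + 2,260×1.5 = 187,179; volume = 8,250 m³; S = 22.688 ppt
After stage 3: salt = 187,179 + 40.5×1.6 = 187,243.8; volume = 8,290.5 m³
S = 187,243.8 / 8,290.5 = 22.5853 ppt

22.59 ppt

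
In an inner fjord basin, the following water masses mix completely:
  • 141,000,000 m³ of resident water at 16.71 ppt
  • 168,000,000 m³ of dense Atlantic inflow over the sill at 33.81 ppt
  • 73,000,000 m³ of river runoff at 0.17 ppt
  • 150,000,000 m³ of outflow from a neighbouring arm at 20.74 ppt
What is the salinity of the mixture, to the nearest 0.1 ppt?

21.0 ppt

Mass of salt is conserved:
salt = 141,000,000×16.71 + 168,000,000×33.81 + 73,000,000×0.17 + 150,000,000×20.74 = 2,356,110,000 + 5,680,080,000 + 12,410,000 + 3,111,000,000 = 11,159,600,000
volume = 141,000,000 + 168,000,000 + 73,000,000 + 150,000,000 = 532,000,000 m³
S = 11,159,600,000 / 532,000,000 = 20.977 ppt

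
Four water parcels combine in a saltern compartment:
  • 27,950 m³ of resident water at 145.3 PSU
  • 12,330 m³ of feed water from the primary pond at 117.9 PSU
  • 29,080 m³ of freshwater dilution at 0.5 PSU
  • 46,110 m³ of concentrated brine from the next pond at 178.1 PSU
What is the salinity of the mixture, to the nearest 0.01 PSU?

119.01 PSU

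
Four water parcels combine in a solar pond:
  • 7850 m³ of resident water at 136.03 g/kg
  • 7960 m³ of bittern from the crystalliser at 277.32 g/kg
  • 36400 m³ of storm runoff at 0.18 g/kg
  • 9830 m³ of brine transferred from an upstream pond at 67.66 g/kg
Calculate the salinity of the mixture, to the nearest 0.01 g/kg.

63.62 g/kg

Mass of salt is conserved:
salt = 7,850×136.03 + 7,960×277.32 + 36,400×0.18 + 9,830×67.66 = 1,067,835.5 + 2,207,467.2 + 6,552 + 665,097.8 = 3,946,952.5
volume = 7,850 + 7,960 + 36,400 + 9,830 = 62,040 m³
S = 3,946,952.5 / 62,040 = 63.6195 g/kg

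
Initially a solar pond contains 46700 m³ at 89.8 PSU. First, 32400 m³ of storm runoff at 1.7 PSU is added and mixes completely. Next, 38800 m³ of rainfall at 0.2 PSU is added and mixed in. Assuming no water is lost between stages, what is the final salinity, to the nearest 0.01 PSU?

36.10 PSU

Conserving salt mass:
Initial salt = 46,700×89.8 = 4,193,660
After stage 1: salt = 4,193,660 + 32,400×1.7 = 4,248,740; volume = 79,100 m³; S = 53.714 PSU
After stage 2: salt = 4,248,740 + 38,800×0.2 = 4,256,500; volume = 117,900 m³
S = 4,256,500 / 117,900 = 36.1026 PSU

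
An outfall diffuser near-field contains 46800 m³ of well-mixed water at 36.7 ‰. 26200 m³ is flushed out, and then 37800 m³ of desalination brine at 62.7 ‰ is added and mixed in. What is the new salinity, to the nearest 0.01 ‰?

53.53 ‰

Remaining after removal: 20,600 m³ at 36.7 ‰ (salt = 756,020)
After addition: salt = 756,020 + 37,800×62.7 = 3,126,080; volume = 58,400 m³
S = 3,126,080 / 58,400 = 53.5288 ‰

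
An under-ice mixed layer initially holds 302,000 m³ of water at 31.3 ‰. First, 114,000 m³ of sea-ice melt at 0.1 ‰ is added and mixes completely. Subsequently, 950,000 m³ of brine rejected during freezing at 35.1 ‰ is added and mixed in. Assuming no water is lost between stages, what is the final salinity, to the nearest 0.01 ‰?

Total salt / total volume:
Initial salt = 302,000×31.3 = 9,452,600
After stage 1: salt = 9,452,600 + 114,000×0.1 = 9,464,000; volume = 416,000 m³; S = 22.75 ‰
After stage 2: salt = 9,464,000 + 950,000×35.1 = 42,809,000; volume = 1,366,000 m³
S = 42,809,000 / 1,366,000 = 31.3389 ‰

31.34 ‰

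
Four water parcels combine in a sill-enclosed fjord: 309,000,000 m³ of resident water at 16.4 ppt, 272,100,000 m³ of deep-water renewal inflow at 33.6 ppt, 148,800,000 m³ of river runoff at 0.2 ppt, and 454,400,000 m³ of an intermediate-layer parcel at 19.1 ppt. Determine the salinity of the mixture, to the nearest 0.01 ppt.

Mass of salt is conserved:
salt = 309,000,000×16.4 + 272,100,000×33.6 + 148,800,000×0.2 + 454,400,000×19.1 = 5,067,600,000 + 9,142,560,000 + 29,760,000 + 8,679,040,000 = 22,918,960,000
volume = 309,000,000 + 272,100,000 + 148,800,000 + 454,400,000 = 1,184,300,000 m³
S = 22,918,960,000 / 1,184,300,000 = 19.3523 ppt

19.35 ppt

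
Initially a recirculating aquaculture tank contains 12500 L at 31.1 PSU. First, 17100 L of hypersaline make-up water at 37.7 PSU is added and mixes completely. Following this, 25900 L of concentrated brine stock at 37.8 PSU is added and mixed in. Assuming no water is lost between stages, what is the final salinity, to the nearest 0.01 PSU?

Conserving salt mass:
Initial salt = 12,500×31.1 = 388,750
After stage 1: salt = 388,750 + 17,100×37.7 = 1,033,420; volume = 29,600 L; S = 34.913 PSU
After stage 2: salt = 1,033,420 + 25,900×37.8 = 2,012,440; volume = 55,500 L
S = 2,012,440 / 55,500 = 36.2602 PSU

36.26 PSU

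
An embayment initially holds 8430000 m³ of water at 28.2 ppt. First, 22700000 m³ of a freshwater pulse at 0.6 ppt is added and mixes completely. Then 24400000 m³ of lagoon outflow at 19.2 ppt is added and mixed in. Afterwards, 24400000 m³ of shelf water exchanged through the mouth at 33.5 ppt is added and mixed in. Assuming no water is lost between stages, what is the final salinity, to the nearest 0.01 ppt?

19.23 ppt

Salt balance:
Initial salt = 8,430,000×28.2 = 237,726,000
After stage 1: salt = 237,726,000 + 22,700,000×0.6 = 251,346,000; volume = 31,130,000 m³; S = 8.074 ppt
After stage 2: salt = 251,346,000 + 24,400,000×19.2 = 719,826,000; volume = 55,530,000 m³; S = 12.963 ppt
After stage 3: salt = 719,826,000 + 24,400,000×33.5 = 1,537,226,000; volume = 79,930,000 m³
S = 1,537,226,000 / 79,930,000 = 19.2322 ppt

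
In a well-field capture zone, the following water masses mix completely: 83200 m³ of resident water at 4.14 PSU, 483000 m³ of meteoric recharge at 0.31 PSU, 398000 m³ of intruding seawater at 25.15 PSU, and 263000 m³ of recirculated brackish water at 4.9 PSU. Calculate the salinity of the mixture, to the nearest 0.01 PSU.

9.61 PSU

Conserving salt mass:
salt = 83,200×4.14 + 483,000×0.31 + 398,000×25.15 + 263,000×4.9 = 344,448 + 149,730 + 10,009,700 + 1,288,700 = 11,792,578
volume = 83,200 + 483,000 + 398,000 + 263,000 = 1,227,200 m³
S = 11,792,578 / 1,227,200 = 9.6093 PSU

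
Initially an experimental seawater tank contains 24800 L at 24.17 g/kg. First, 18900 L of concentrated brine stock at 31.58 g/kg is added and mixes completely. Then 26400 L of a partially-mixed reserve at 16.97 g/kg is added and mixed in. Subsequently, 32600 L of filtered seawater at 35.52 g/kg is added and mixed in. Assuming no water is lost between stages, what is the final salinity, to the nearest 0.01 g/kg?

Mass of salt is conserved:
Initial salt = 24,800×24.17 = 599,416
After stage 1: salt = 599,416 + 18,900×31.58 = 1,196,278; volume = 43,700 L; S = 27.375 g/kg
After stage 2: salt = 1,196,278 + 26,400×16.97 = 1,644,286; volume = 70,100 L; S = 23.456 g/kg
After stage 3: salt = 1,644,286 + 32,600×35.52 = 2,802,238; volume = 102,700 L
S = 2,802,238 / 102,700 = 27.2857 g/kg

27.29 g/kg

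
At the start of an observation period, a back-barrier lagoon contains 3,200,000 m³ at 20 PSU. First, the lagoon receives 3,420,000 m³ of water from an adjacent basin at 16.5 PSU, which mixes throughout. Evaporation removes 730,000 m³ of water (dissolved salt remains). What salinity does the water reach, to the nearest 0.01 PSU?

After mixing: salt = 3,200,000×20 + 3,420,000×16.5 = 120,430,000; volume = 6,620,000 m³
After evaporation: salt unchanged = 120,430,000; volume = 6,620,000 − 730,000 = 5,890,000 m³
S = 120,430,000 / 5,890,000 = 20.4465 PSU

20.45 PSU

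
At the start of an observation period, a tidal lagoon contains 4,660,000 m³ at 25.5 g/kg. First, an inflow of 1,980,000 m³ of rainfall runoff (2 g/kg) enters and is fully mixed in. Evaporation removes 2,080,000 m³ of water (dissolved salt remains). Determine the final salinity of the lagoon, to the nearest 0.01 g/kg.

26.93 g/kg

After mixing: salt = 4,660,000×25.5 + 1,980,000×2 = 122,790,000; volume = 6,640,000 m³
After evaporation: salt unchanged = 122,790,000; volume = 6,640,000 − 2,080,000 = 4,560,000 m³
S = 122,790,000 / 4,560,000 = 26.9276 g/kg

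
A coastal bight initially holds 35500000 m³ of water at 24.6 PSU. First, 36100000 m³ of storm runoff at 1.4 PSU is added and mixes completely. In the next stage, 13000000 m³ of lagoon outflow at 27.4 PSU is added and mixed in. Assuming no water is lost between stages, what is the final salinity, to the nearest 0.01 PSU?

Total salt / total volume:
Initial salt = 35,500,000×24.6 = 873,300,000
After stage 1: salt = 873,300,000 + 36,100,000×1.4 = 923,840,000; volume = 71,600,000 m³; S = 12.903 PSU
After stage 2: salt = 923,840,000 + 13,000,000×27.4 = 1,280,040,000; volume = 84,600,000 m³
S = 1,280,040,000 / 84,600,000 = 15.1305 PSU

15.13 PSU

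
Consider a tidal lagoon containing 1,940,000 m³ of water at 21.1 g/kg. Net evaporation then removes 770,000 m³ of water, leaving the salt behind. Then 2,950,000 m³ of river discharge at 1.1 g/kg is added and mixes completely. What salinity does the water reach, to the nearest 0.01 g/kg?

10.72 g/kg

After evaporation: salt = 1,940,000×21.1 = 40,934,000; volume = 1,940,000 − 770,000 = 1,170,000 m³
After mixing: salt = 40,934,000 + 2,950,000×1.1 = 44,179,000; volume = 1,170,000 + 2,950,000 = 4,120,000 m³
S = 44,179,000 / 4,120,000 = 10.7231 g/kg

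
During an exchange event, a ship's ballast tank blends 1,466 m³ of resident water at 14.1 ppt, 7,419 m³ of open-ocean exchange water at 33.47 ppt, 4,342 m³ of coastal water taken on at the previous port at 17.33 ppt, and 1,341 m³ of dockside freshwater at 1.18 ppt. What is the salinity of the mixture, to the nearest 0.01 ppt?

23.74 ppt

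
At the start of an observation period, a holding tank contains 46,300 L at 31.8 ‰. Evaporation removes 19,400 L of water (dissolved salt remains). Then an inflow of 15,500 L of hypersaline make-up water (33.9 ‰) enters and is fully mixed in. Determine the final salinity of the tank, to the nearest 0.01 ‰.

47.12 ‰

After evaporation: salt = 46,300×31.8 = 1,472,340; volume = 46,300 − 19,400 = 26,900 L
After mixing: salt = 1,472,340 + 15,500×33.9 = 1,997,790; volume = 26,900 + 15,500 = 42,400 L
S = 1,997,790 / 42,400 = 47.1177 ‰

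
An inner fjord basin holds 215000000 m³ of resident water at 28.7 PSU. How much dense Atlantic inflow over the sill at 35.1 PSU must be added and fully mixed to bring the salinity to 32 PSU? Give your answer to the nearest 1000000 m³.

Salt balance: 215,000,000×28.7 + V×35.1 = (215,000,000+V)×32
6,170,500,000 + 35.1V = 6,880,000,000 + 32V
709,500,000 = 3.1V
V = 228,870,967.74 m³

229000000 m³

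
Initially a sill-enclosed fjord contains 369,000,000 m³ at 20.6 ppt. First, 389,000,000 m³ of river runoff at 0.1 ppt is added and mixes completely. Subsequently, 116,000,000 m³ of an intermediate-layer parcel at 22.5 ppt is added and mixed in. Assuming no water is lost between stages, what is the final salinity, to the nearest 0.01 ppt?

Mass of salt is conserved:
Initial salt = 369,000,000×20.6 = 7,601,400,000
After stage 1: salt = 7,601,400,000 + 389,000,000×0.1 = 7,640,300,000; volume = 758,000,000 m³; S = 10.08 ppt
After stage 2: salt = 7,640,300,000 + 116,000,000×22.5 = 10,250,300,000; volume = 874,000,000 m³
S = 10,250,300,000 / 874,000,000 = 11.728 ppt

11.73 ppt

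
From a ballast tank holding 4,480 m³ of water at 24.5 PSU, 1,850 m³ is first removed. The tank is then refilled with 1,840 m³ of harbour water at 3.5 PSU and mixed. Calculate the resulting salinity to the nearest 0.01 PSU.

15.86 PSU

Remaining after removal: 2,630 m³ at 24.5 PSU (salt = 64,435)
After addition: salt = 64,435 + 1,840×3.5 = 70,875; volume = 4,470 m³
S = 70,875 / 4,470 = 15.8557 PSU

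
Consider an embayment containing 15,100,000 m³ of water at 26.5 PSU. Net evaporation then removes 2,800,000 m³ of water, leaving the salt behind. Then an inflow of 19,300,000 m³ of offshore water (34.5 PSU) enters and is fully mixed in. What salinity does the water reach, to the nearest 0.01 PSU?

After evaporation: salt = 15,100,000×26.5 = 400,150,000; volume = 15,100,000 − 2,800,000 = 12,300,000 m³
After mixing: salt = 400,150,000 + 19,300,000×34.5 = 1,066,000,000; volume = 12,300,000 + 19,300,000 = 31,600,000 m³
S = 1,066,000,000 / 31,600,000 = 33.7342 PSU

33.73 PSU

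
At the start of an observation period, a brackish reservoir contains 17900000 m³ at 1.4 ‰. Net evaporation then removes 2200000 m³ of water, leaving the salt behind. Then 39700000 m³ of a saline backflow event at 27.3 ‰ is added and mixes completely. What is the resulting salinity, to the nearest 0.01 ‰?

20.02 ‰

After evaporation: salt = 17,900,000×1.4 = 25,060,000; volume = 17,900,000 − 2,200,000 = 15,700,000 m³
After mixing: salt = 25,060,000 + 39,700,000×27.3 = 1,108,870,000; volume = 15,700,000 + 39,700,000 = 55,400,000 m³
S = 1,108,870,000 / 55,400,000 = 20.0157 ‰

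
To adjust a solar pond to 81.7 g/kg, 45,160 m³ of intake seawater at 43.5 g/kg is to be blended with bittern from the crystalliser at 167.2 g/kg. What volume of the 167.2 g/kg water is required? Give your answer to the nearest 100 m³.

20200 m³

Salt balance: 45,160×43.5 + V×167.2 = (45,160+V)×81.7
1,964,460 + 167.2V = 3,689,572 + 81.7V
1,725,112 = 85.5V
V = 20,176.75 m³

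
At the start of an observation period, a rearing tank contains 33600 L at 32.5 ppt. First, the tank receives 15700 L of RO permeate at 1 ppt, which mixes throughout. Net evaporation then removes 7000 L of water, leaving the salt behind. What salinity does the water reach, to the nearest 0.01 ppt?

26.19 ppt

After mixing: salt = 33,600×32.5 + 15,700×1 = 1,107,700; volume = 49,300 L
After evaporation: salt unchanged = 1,107,700; volume = 49,300 − 7,000 = 42,300 L
S = 1,107,700 / 42,300 = 26.1868 ppt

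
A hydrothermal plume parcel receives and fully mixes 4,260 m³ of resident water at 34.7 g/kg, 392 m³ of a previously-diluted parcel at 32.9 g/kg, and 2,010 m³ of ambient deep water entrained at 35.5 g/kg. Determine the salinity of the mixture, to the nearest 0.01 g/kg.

34.84 g/kg

Mass of salt is conserved:
salt = 4,260×34.7 + 392×32.9 + 2,010×35.5 = 147,822 + 12,896.8 + 71,355 = 232,073.8
volume = 4,260 + 392 + 2,010 = 6,662 m³
S = 232,073.8 / 6,662 = 34.8355 g/kg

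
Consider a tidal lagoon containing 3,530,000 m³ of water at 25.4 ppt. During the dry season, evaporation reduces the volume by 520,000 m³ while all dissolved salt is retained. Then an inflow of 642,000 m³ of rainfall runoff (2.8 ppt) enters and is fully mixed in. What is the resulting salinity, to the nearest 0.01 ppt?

After evaporation: salt = 3,530,000×25.4 = 89,662,000; volume = 3,530,000 − 520,000 = 3,010,000 m³
After mixing: salt = 89,662,000 + 642,000×2.8 = 91,459,600; volume = 3,010,000 + 642,000 = 3,652,000 m³
S = 91,459,600 / 3,652,000 = 25.0437 ppt

25.04 ppt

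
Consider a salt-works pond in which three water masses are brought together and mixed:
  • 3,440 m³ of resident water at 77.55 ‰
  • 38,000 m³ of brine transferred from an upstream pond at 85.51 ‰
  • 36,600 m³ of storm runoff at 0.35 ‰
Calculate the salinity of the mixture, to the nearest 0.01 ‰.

Mass of salt is conserved:
salt = 3,440×77.55 + 38,000×85.51 + 36,600×0.35 = 266,772 + 3,249,380 + 12,810 = 3,528,962
volume = 3,440 + 38,000 + 36,600 = 78,040 m³
S = 3,528,962 / 78,040 = 45.2199 ‰

45.22 ‰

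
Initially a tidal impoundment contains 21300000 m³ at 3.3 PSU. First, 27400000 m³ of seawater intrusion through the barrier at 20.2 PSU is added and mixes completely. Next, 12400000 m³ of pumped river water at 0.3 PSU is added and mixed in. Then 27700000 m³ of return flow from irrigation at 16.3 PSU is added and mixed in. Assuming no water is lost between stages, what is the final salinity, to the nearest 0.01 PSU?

Weighted by volume,
Initial salt = 21,300,000×3.3 = 70,290,000
After stage 1: salt = 70,290,000 + 27,400,000×20.2 = 623,770,000; volume = 48,700,000 m³; S = 12.808 PSU
After stage 2: salt = 623,770,000 + 12,400,000×0.3 = 627,490,000; volume = 61,100,000 m³; S = 10.27 PSU
After stage 3: salt = 627,490,000 + 27,700,000×16.3 = 1,079,000,000; volume = 88,800,000 m³
S = 1,079,000,000 / 88,800,000 = 12.1509 PSU

12.15 PSU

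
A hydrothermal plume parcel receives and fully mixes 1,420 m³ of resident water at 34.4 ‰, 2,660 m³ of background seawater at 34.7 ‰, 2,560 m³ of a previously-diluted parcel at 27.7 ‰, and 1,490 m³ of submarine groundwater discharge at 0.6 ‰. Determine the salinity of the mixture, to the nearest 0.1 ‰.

26.2 ‰

Conserving salt mass:
salt = 1,420×34.4 + 2,660×34.7 + 2,560×27.7 + 1,490×0.6 = 48,848 + 92,302 + 70,912 + 894 = 212,956
volume = 1,420 + 2,660 + 2,560 + 1,490 = 8,130 m³
S = 212,956 / 8,130 = 26.194 ‰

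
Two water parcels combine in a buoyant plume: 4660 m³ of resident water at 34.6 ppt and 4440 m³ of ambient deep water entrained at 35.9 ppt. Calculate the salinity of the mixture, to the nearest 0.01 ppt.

Mass of salt is conserved:
salt = 4,660×34.6 + 4,440×35.9 = 161,236 + 159,396 = 320,632
volume = 4,660 + 4,440 = 9,100 m³
S = 320,632 / 9,100 = 35.2343 ppt

35.23 ppt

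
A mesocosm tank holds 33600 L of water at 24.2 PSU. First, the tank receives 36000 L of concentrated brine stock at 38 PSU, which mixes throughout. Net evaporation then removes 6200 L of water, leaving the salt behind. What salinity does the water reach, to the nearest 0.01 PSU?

34.40 PSU

After mixing: salt = 33,600×24.2 + 36,000×38 = 2,181,120; volume = 69,600 L
After evaporation: salt unchanged = 2,181,120; volume = 69,600 − 6,200 = 63,400 L
S = 2,181,120 / 63,400 = 34.4025 PSU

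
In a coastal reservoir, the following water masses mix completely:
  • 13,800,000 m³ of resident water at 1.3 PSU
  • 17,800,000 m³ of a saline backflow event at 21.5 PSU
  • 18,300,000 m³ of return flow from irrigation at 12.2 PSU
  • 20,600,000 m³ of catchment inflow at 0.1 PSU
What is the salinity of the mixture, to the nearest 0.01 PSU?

Weighted by volume,
salt = 13,800,000×1.3 + 17,800,000×21.5 + 18,300,000×12.2 + 20,600,000×0.1 = 17,940,000 + 382,700,000 + 223,260,000 + 2,060,000 = 625,960,000
volume = 13,800,000 + 17,800,000 + 18,300,000 + 20,600,000 = 70,500,000 m³
S = 625,960,000 / 70,500,000 = 8.8789 PSU

8.88 PSU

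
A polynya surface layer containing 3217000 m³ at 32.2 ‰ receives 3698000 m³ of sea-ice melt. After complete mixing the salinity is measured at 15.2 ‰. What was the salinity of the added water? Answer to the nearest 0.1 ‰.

0.4 ‰

Salt balance: 3,217,000×32.2 + 3,698,000×S = 6,915,000×15.2
103,587,400 + 3,698,000·S = 105,108,000
S = (105,108,000 − 103,587,400) / 3,698,000 = 0.4112 ‰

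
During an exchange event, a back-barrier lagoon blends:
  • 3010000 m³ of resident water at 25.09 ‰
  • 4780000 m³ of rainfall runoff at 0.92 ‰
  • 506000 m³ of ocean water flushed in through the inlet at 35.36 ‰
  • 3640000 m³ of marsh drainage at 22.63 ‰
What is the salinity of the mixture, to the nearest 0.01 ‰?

15.10 ‰

Mass of salt is conserved:
salt = 3,010,000×25.09 + 4,780,000×0.92 + 506,000×35.36 + 3,640,000×22.63 = 75,520,900 + 4,397,600 + 17,892,160 + 82,373,200 = 180,183,860
volume = 3,010,000 + 4,780,000 + 506,000 + 3,640,000 = 11,936,000 m³
S = 180,183,860 / 11,936,000 = 15.0958 ‰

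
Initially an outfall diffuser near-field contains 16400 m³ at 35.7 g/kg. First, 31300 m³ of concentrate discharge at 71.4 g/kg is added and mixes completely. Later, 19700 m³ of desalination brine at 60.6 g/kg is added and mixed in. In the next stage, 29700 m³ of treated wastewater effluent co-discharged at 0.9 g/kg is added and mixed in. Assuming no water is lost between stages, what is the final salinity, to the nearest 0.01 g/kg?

Weighted by volume,
Initial salt = 16,400×35.7 = 585,480
After stage 1: salt = 585,480 + 31,300×71.4 = 2,820,300; volume = 47,700 m³; S = 59.126 g/kg
After stage 2: salt = 2,820,300 + 19,700×60.6 = 4,014,120; volume = 67,400 m³; S = 59.557 g/kg
After stage 3: salt = 4,014,120 + 29,700×0.9 = 4,040,850; volume = 97,100 m³
S = 4,040,850 / 97,100 = 41.6153 g/kg

41.62 g/kg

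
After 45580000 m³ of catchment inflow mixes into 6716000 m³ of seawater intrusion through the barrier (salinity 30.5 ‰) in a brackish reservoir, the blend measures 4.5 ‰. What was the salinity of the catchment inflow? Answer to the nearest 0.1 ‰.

0.7 ‰

Salt balance: 6,716,000×30.5 + 45,580,000×S = 52,296,000×4.5
204,838,000 + 45,580,000·S = 235,332,000
S = (235,332,000 − 204,838,000) / 45,580,000 = 0.669 ‰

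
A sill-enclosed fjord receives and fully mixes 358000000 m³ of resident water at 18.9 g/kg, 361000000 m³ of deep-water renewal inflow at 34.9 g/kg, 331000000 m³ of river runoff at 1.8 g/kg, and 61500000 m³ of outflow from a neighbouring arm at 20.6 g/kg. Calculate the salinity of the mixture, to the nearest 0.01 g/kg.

19.10 g/kg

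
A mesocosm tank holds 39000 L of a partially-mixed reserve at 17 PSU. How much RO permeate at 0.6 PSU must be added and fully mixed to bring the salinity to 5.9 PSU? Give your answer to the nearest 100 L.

81700 L

Salt balance: 39,000×17 + V×0.6 = (39,000+V)×5.9
663,000 + 0.6V = 230,100 + 5.9V
432,900 = 5.3V
V = 81,679.25 L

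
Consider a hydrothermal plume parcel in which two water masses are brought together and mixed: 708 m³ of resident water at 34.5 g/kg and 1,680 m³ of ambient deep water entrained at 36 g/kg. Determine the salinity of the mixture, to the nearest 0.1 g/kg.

Weighted by volume,
salt = 708×34.5 + 1,680×36 = 24,426 + 60,480 = 84,906
volume = 708 + 1,680 = 2,388 m³
S = 84,906 / 2,388 = 35.555 g/kg

35.6 g/kg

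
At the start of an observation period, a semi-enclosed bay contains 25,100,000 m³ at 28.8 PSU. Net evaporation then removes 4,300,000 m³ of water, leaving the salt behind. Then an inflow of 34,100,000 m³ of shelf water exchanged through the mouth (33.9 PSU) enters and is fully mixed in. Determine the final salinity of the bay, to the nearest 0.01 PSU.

After evaporation: salt = 25,100,000×28.8 = 722,880,000; volume = 25,100,000 − 4,300,000 = 20,800,000 m³
After mixing: salt = 722,880,000 + 34,100,000×33.9 = 1,878,870,000; volume = 20,800,000 + 34,100,000 = 54,900,000 m³
S = 1,878,870,000 / 54,900,000 = 34.2235 PSU

34.22 PSU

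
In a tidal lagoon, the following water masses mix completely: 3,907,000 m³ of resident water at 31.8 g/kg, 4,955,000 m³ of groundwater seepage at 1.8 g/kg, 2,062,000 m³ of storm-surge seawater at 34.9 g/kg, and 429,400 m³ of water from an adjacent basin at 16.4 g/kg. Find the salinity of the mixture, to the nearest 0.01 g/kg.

18.69 g/kg

Salt balance:
salt = 3,907,000×31.8 + 4,955,000×1.8 + 2,062,000×34.9 + 429,400×16.4 = 124,242,600 + 8,919,000 + 71,963,800 + 7,042,160 = 212,167,560
volume = 3,907,000 + 4,955,000 + 2,062,000 + 429,400 = 11,353,400 m³
S = 212,167,560 / 11,353,400 = 18.6876 g/kg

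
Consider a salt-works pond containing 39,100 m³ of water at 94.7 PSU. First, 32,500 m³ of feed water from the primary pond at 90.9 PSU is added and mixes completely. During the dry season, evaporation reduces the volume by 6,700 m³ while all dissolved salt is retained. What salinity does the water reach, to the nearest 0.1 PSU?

102.6 PSU

After mixing: salt = 39,100×94.7 + 32,500×90.9 = 6,657,020; volume = 71,600 m³
After evaporation: salt unchanged = 6,657,020; volume = 71,600 − 6,700 = 64,900 m³
S = 6,657,020 / 64,900 = 102.5735 PSU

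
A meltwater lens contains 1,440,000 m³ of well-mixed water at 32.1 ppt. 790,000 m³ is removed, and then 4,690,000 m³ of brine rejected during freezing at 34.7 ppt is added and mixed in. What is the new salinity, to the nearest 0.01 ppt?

34.38 ppt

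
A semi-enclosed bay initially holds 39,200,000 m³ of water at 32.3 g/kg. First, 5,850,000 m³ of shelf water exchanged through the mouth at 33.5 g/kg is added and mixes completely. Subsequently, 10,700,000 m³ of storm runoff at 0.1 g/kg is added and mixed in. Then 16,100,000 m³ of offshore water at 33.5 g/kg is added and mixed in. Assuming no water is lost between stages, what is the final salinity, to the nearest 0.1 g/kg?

27.9 g/kg

Weighted by volume,
Initial salt = 39,200,000×32.3 = 1,266,160,000
After stage 1: salt = 1,266,160,000 + 5,850,000×33.5 = 1,462,135,000; volume = 45,050,000 m³; S = 32.456 g/kg
After stage 2: salt = 1,462,135,000 + 10,700,000×0.1 = 1,463,205,000; volume = 55,750,000 m³; S = 26.246 g/kg
After stage 3: salt = 1,463,205,000 + 16,100,000×33.5 = 2,002,555,000; volume = 71,850,000 m³
S = 2,002,555,000 / 71,850,000 = 27.8713 g/kg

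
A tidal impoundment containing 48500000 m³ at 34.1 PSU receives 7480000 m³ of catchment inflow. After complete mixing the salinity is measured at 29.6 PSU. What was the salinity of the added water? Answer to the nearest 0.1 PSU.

Salt balance: 48,500,000×34.1 + 7,480,000×S = 55,980,000×29.6
1,653,850,000 + 7,480,000·S = 1,657,008,000
S = (1,657,008,000 − 1,653,850,000) / 7,480,000 = 0.4222 PSU

0.4 PSU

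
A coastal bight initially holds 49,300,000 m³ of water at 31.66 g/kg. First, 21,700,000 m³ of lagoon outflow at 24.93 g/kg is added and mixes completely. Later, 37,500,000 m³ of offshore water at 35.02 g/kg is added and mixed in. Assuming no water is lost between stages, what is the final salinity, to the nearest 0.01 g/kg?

31.48 g/kg

Weighted by volume,
Initial salt = 49,300,000×31.66 = 1,560,838,000
After stage 1: salt = 1,560,838,000 + 21,700,000×24.93 = 2,101,819,000; volume = 71,000,000 m³; S = 29.603 g/kg
After stage 2: salt = 2,101,819,000 + 37,500,000×35.02 = 3,415,069,000; volume = 108,500,000 m³
S = 3,415,069,000 / 108,500,000 = 31.4753 g/kg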